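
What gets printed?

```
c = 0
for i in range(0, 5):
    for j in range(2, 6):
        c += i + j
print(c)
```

110

i=0,j=2: c = 0+2 = 2
i=0,j=3: c = 2+3 = 5
i=0,j=4: c = 5+4 = 9
i=0,j=5: c = 9+5 = 14
i=1,j=2: c = 14+3 = 17
i=1,j=3: c = 17+4 = 21
i=1,j=4: c = 21+5 = 26
i=1,j=5: c = 26+6 = 32
i=2,j=2: c = 32+4 = 36
i=2,j=3: c = 36+5 = 41
i=2,j=4: c = 41+6 = 47
i=2,j=5: c = 47+7 = 54
i=3,j=2: c = 54+5 = 59
i=3,j=3: c = 59+6 = 65
i=3,j=4: c = 65+7 = 72
i=3,j=5: c = 72+8 = 80
i=4,j=2: c = 80+6 = 86
i=4,j=3: c = 86+7 = 93
i=4,j=4: c = 93+8 = 101
i=4,j=5: c = 101+9 = 110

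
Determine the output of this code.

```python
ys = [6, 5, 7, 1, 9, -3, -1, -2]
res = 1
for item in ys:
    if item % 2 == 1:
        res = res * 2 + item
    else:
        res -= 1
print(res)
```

308

item=6: not odd, res = 1-1 = 0
item=5: odd, res = 0*2+5 = 5
item=7: odd, res = 5*2+7 = 17
item=1: odd, res = 17*2+1 = 35
item=9: odd, res = 35*2+9 = 79
item=-3: odd, res = 79*2+(-3) = 155
item=-1: odd, res = 155*2+(-1) = 309
item=-2: not odd, res = 309-1 = 308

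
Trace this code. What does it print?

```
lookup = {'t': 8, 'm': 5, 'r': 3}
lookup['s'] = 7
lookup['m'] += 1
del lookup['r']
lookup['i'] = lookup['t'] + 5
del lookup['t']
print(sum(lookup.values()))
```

26

lookup['s'] = 7 → {'t': 8, 'm': 5, 'r': 3, 's': 7}
lookup['m'] = 5+1 = 6 → {'t': 8, 'm': 6, 'r': 3, 's': 7}
del 'r' → {'t': 8, 'm': 6, 's': 7}
lookup['i'] = lookup['t']+5 = 13 → {'t': 8, 'm': 6, 's': 7, 'i': 13}
del 't' → {'m': 6, 's': 7, 'i': 13}
sum of values = 26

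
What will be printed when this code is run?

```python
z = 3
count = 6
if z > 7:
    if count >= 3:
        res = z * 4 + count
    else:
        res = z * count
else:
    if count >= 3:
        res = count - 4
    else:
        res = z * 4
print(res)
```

2

z=3, count=6
z > 7 is False; count >= 3 is True
→ res = count - 4 = 2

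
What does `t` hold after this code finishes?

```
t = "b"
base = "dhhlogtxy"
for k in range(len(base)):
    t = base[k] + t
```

'yxtgolhhdb'

k=0: prepend 'd' → 'db'
k=1: prepend 'h' → 'hdb'
k=2: prepend 'h' → 'hhdb'
k=3: prepend 'l' → 'lhhdb'
k=4: prepend 'o' → 'olhhdb'
k=5: prepend 'g' → 'golhhdb'
k=6: prepend 't' → 'tgolhhdb'
k=7: prepend 'x' → 'xtgolhhdb'
k=8: prepend 'y' → 'yxtgolhhdb'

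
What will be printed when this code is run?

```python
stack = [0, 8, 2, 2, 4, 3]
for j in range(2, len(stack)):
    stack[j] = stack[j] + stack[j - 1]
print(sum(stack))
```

j=2: stack[2] = 2+8 = 10 → [0, 8, 10, 2, 4, 3]
j=3: stack[3] = 2+10 = 12 → [0, 8, 10, 12, 4, 3]
j=4: stack[4] = 4+12 = 16 → [0, 8, 10, 12, 16, 3]
j=5: stack[5] = 3+16 = 19 → [0, 8, 10, 12, 16, 19]
sum = 65

65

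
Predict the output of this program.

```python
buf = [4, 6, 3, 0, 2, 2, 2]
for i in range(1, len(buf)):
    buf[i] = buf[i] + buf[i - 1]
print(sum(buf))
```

i=1: buf[1] = 6+4 = 10 → [4, 10, 3, 0, 2, 2, 2]
i=2: buf[2] = 3+10 = 13 → [4, 10, 13, 0, 2, 2, 2]
i=3: buf[3] = 0+13 = 13 → [4, 10, 13, 13, 2, 2, 2]
i=4: buf[4] = 2+13 = 15 → [4, 10, 13, 13, 15, 2, 2]
i=5: buf[5] = 2+15 = 17 → [4, 10, 13, 13, 15, 17, 2]
i=6: buf[6] = 2+17 = 19 → [4, 10, 13, 13, 15, 17, 19]
sum = 91

91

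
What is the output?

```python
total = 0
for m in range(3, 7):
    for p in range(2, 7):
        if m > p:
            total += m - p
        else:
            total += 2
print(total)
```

m=3,p=2: 3>2, total = 0+1 = 1
m=3,p=3: not 3>3, total = 1+2 = 3
m=3,p=4: not 3>4, total = 3+2 = 5
m=3,p=5: not 3>5, total = 5+2 = 7
m=3,p=6: not 3>6, total = 7+2 = 9
m=4,p=2: 4>2, total = 9+2 = 11
m=4,p=3: 4>3, total = 11+1 = 12
m=4,p=4: not 4>4, total = 12+2 = 14
m=4,p=5: not 4>5, total = 14+2 = 16
m=4,p=6: not 4>6, total = 16+2 = 18
m=5,p=2: 5>2, total = 18+3 = 21
m=5,p=3: 5>3, total = 21+2 = 23
m=5,p=4: 5>4, total = 23+1 = 24
m=5,p=5: not 5>5, total = 24+2 = 26
m=5,p=6: not 5>6, total = 26+2 = 28
m=6,p=2: 6>2, total = 28+4 = 32
m=6,p=3: 6>3, total = 32+3 = 35
m=6,p=4: 6>4, total = 35+2 = 37
m=6,p=5: 6>5, total = 37+1 = 38
m=6,p=6: not 6>6, total = 38+2 = 40

40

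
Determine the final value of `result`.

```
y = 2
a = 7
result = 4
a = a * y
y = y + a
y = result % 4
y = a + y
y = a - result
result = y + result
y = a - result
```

a = 7*2 = 14
y = 2+14 = 16
y = 4%4 = 0
y = 14+0 = 14
y = 14-4 = 10
result = 10+4 = 14
y = 14-14 = 0

14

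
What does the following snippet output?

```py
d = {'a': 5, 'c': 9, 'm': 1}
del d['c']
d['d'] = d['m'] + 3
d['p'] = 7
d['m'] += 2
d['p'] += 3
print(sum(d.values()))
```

22

del 'c' → {'a': 5, 'm': 1}
d['d'] = d['m']+3 = 4 → {'a': 5, 'm': 1, 'd': 4}
d['p'] = 7 → {'a': 5, 'm': 1, 'd': 4, 'p': 7}
d['m'] = 1+2 = 3 → {'a': 5, 'm': 3, 'd': 4, 'p': 7}
d['p'] = 7+3 = 10 → {'a': 5, 'm': 3, 'd': 4, 'p': 10}
sum of values = 22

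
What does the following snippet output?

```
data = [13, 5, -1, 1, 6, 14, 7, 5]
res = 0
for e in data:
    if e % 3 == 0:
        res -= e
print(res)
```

e=13: not %3==0
e=5: not %3==0
e=-1: not %3==0
e=1: not %3==0
e=6: %3==0, res = 0-6 = -6
e=14: not %3==0
e=7: not %3==0
e=5: not %3==0

-6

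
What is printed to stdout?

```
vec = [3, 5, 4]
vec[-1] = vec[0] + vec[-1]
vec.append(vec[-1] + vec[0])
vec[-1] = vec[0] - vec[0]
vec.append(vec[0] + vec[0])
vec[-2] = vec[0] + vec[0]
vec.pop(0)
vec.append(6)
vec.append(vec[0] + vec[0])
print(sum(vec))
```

40

vec[-1] = vec[0]+vec[-1] = 3+4 = 7 → [3, 5, 7]
append vec[-1]+vec[0] = 7+3 = 10 → [3, 5, 7, 10]
vec[-1] = vec[0]-vec[0] = 3-3 = 0 → [3, 5, 7, 0]
append vec[0]+vec[0] = 3+3 = 6 → [3, 5, 7, 0, 6]
vec[-2] = vec[0]+vec[0] = 3+3 = 6 → [3, 5, 7, 6, 6]
pop(0) removes 3 → [5, 7, 6, 6]
append 6 → [5, 7, 6, 6, 6]
append vec[0]+vec[0] = 5+5 = 10 → [5, 7, 6, 6, 6, 10]
sum = 40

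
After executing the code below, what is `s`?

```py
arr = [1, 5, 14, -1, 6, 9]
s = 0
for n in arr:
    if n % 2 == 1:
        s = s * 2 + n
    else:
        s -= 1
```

29

n=1: odd, s = 0*2+1 = 1
n=5: odd, s = 1*2+5 = 7
n=14: not odd, s = 7-1 = 6
n=-1: odd, s = 6*2+(-1) = 11
n=6: not odd, s = 11-1 = 10
n=9: odd, s = 10*2+9 = 29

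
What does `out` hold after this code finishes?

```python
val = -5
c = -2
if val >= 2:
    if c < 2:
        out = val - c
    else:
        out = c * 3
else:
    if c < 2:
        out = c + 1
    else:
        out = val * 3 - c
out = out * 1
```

-1

val=-5, c=-2
val >= 2 is False; c < 2 is True
→ out = c + 1 = -1
out = (-1)*1 = -1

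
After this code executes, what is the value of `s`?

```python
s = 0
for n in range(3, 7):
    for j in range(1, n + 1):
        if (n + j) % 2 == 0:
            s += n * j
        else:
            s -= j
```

n=3,j=1: even sum, s = 0+3 = 3
n=3,j=2: odd sum, s = 3-2 = 1
n=3,j=3: even sum, s = 1+9 = 10
n=4,j=1: odd sum, s = 10-1 = 9
n=4,j=2: even sum, s = 9+8 = 17
n=4,j=3: odd sum, s = 17-3 = 14
n=4,j=4: even sum, s = 14+16 = 30
n=5,j=1: even sum, s = 30+5 = 35
n=5,j=2: odd sum, s = 35-2 = 33
n=5,j=3: even sum, s = 33+15 = 48
n=5,j=4: odd sum, s = 48-4 = 44
n=5,j=5: even sum, s = 44+25 = 69
n=6,j=1: odd sum, s = 69-1 = 68
n=6,j=2: even sum, s = 68+12 = 80
n=6,j=3: odd sum, s = 80-3 = 77
n=6,j=4: even sum, s = 77+24 = 101
n=6,j=5: odd sum, s = 101-5 = 96
n=6,j=6: even sum, s = 96+36 = 132

132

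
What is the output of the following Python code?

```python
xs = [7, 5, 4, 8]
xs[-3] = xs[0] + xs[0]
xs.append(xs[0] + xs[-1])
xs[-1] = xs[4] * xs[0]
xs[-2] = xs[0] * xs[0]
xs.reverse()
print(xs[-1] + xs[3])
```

21

xs[-3] = xs[0]+xs[0] = 7+7 = 14 → [7, 14, 4, 8]
append xs[0]+xs[-1] = 7+8 = 15 → [7, 14, 4, 8, 15]
xs[-1] = xs[4]*xs[0] = 15*7 = 105 → [7, 14, 4, 8, 105]
xs[-2] = xs[0]*xs[0] = 7*7 = 49 → [7, 14, 4, 49, 105]
reverse → [105, 49, 4, 14, 7]
xs[-1]+xs[3] = 7+14 = 21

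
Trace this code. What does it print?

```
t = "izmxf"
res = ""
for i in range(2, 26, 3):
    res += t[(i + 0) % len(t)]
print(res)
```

mixzfmix

i=2: add t[2]='m' → 'm'
i=5: add t[0]='i' → 'mi'
i=8: add t[3]='x' → 'mix'
i=11: add t[1]='z' → 'mixz'
i=14: add t[4]='f' → 'mixzf'
i=17: add t[2]='m' → 'mixzfm'
i=20: add t[0]='i' → 'mixzfmi'
i=23: add t[3]='x' → 'mixzfmix'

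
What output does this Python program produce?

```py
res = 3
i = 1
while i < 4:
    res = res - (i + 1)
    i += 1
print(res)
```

i=1: res = 3-2 = 1
i=2: res = 1-3 = -2
i=3: res = (-2)-4 = -6

-6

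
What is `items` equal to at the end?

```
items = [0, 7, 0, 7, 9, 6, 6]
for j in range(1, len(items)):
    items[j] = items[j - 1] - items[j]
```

[0, -7, -7, -14, -23, -29, -35]

j=1: items[1] = 0-7 = -7 → [0, -7, 0, 7, 9, 6, 6]
j=2: items[2] = (-7)-0 = -7 → [0, -7, -7, 7, 9, 6, 6]
j=3: items[3] = (-7)-7 = -14 → [0, -7, -7, -14, 9, 6, 6]
j=4: items[4] = (-14)-9 = -23 → [0, -7, -7, -14, -23, 6, 6]
j=5: items[5] = (-23)-6 = -29 → [0, -7, -7, -14, -23, -29, 6]
j=6: items[6] = (-29)-6 = -35 → [0, -7, -7, -14, -23, -29, -35]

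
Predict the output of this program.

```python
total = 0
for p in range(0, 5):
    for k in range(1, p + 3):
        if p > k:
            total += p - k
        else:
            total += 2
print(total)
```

38

p=0,k=1: not 0>1, total = 0+2 = 2
p=0,k=2: not 0>2, total = 2+2 = 4
p=1,k=1: not 1>1, total = 4+2 = 6
p=1,k=2: not 1>2, total = 6+2 = 8
p=1,k=3: not 1>3, total = 8+2 = 10
p=2,k=1: 2>1, total = 10+1 = 11
p=2,k=2: not 2>2, total = 11+2 = 13
p=2,k=3: not 2>3, total = 13+2 = 15
p=2,k=4: not 2>4, total = 15+2 = 17
p=3,k=1: 3>1, total = 17+2 = 19
p=3,k=2: 3>2, total = 19+1 = 20
p=3,k=3: not 3>3, total = 20+2 = 22
p=3,k=4: not 3>4, total = 22+2 = 24
p=3,k=5: not 3>5, total = 24+2 = 26
p=4,k=1: 4>1, total = 26+3 = 29
p=4,k=2: 4>2, total = 29+2 = 31
p=4,k=3: 4>3, total = 31+1 = 32
p=4,k=4: not 4>4, total = 32+2 = 34
p=4,k=5: not 4>5, total = 34+2 = 36
p=4,k=6: not 4>6, total = 36+2 = 38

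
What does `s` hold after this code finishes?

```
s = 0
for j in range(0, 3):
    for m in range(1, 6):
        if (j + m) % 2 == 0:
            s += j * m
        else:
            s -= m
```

-3

j=0,m=1: odd sum, s = 0-1 = -1
j=0,m=2: even sum, s = (-1)+0 = -1
j=0,m=3: odd sum, s = (-1)-3 = -4
j=0,m=4: even sum, s = (-4)+0 = -4
j=0,m=5: odd sum, s = (-4)-5 = -9
j=1,m=1: even sum, s = (-9)+1 = -8
j=1,m=2: odd sum, s = (-8)-2 = -10
j=1,m=3: even sum, s = (-10)+3 = -7
j=1,m=4: odd sum, s = (-7)-4 = -11
j=1,m=5: even sum, s = (-11)+5 = -6
j=2,m=1: odd sum, s = (-6)-1 = -7
j=2,m=2: even sum, s = (-7)+4 = -3
j=2,m=3: odd sum, s = (-3)-3 = -6
j=2,m=4: even sum, s = (-6)+8 = 2
j=2,m=5: odd sum, s = 2-5 = -3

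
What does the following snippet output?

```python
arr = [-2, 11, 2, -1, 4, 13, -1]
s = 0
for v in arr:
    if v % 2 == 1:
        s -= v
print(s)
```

-22

v=-2: not odd
v=11: odd, s = 0-11 = -11
v=2: not odd
v=-1: odd, s = (-11)-(-1) = -10
v=4: not odd
v=13: odd, s = (-10)-13 = -23
v=-1: odd, s = (-23)-(-1) = -22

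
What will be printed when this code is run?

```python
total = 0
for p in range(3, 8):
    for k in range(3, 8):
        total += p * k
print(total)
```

p=3,k=3: total = 0+9 = 9
p=3,k=4: total = 9+12 = 21
p=3,k=5: total = 21+15 = 36
p=3,k=6: total = 36+18 = 54
p=3,k=7: total = 54+21 = 75
p=4,k=3: total = 75+12 = 87
p=4,k=4: total = 87+16 = 103
p=4,k=5: total = 103+20 = 123
p=4,k=6: total = 123+24 = 147
p=4,k=7: total = 147+28 = 175
p=5,k=3: total = 175+15 = 190
p=5,k=4: total = 190+20 = 210
p=5,k=5: total = 210+25 = 235
p=5,k=6: total = 235+30 = 265
p=5,k=7: total = 265+35 = 300
p=6,k=3: total = 300+18 = 318
p=6,k=4: total = 318+24 = 342
p=6,k=5: total = 342+30 = 372
p=6,k=6: total = 372+36 = 408
p=6,k=7: total = 408+42 = 450
p=7,k=3: total = 450+21 = 471
p=7,k=4: total = 471+28 = 499
p=7,k=5: total = 499+35 = 534
p=7,k=6: total = 534+42 = 576
p=7,k=7: total = 576+49 = 625

625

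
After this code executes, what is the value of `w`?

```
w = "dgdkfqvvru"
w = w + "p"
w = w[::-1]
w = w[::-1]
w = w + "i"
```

'dgdkfqvvrupi'

+ 'p' → 'dgdkfqvvrup'
reverse → 'purvvqfkdgd'
reverse → 'dgdkfqvvrup'
+ 'i' → 'dgdkfqvvrupi'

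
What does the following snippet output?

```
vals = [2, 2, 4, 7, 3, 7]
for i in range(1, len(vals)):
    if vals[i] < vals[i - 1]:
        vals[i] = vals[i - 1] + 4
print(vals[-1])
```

i=1: 2>=2, unchanged → [2, 2, 4, 7, 3, 7]
i=2: 4>=2, unchanged → [2, 2, 4, 7, 3, 7]
i=3: 7>=4, unchanged → [2, 2, 4, 7, 3, 7]
i=4: 3<7, vals[4] = 7+4 = 11 → [2, 2, 4, 7, 11, 7]
i=5: 7<11, vals[5] = 11+4 = 15 → [2, 2, 4, 7, 11, 15]

15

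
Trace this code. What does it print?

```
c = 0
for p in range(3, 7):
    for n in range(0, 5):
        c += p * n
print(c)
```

180

p=3,n=0: c = 0+0 = 0
p=3,n=1: c = 0+3 = 3
p=3,n=2: c = 3+6 = 9
p=3,n=3: c = 9+9 = 18
p=3,n=4: c = 18+12 = 30
p=4,n=0: c = 30+0 = 30
p=4,n=1: c = 30+4 = 34
p=4,n=2: c = 34+8 = 42
p=4,n=3: c = 42+12 = 54
p=4,n=4: c = 54+16 = 70
p=5,n=0: c = 70+0 = 70
p=5,n=1: c = 70+5 = 75
p=5,n=2: c = 75+10 = 85
p=5,n=3: c = 85+15 = 100
p=5,n=4: c = 100+20 = 120
p=6,n=0: c = 120+0 = 120
p=6,n=1: c = 120+6 = 126
p=6,n=2: c = 126+12 = 138
p=6,n=3: c = 138+18 = 156
p=6,n=4: c = 156+24 = 180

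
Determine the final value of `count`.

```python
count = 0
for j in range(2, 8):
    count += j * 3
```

j=2: count = 0+2*3 = 6
j=3: count = 6+3*3 = 15
j=4: count = 15+4*3 = 27
j=5: count = 27+5*3 = 42
j=6: count = 42+6*3 = 60
j=7: count = 60+7*3 = 81

81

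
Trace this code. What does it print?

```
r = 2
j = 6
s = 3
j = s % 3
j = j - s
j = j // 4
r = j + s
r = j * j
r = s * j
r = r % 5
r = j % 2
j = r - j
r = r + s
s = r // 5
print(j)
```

2

j = 3%3 = 0
j = 0-3 = -3
j = (-3)//4 = -1
r = (-1)+3 = 2
r = (-1)*(-1) = 1
r = 3*(-1) = -3
r = (-3)%5 = 2
r = (-1)%2 = 1
j = 1-(-1) = 2
r = 1+3 = 4
s = 4//5 = 0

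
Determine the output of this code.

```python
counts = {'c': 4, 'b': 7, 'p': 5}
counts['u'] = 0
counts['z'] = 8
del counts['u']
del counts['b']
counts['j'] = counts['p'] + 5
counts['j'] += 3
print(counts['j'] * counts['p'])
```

counts['u'] = 0 → {'c': 4, 'b': 7, 'p': 5, 'u': 0}
counts['z'] = 8 → {'c': 4, 'b': 7, 'p': 5, 'u': 0, 'z': 8}
del 'u' → {'c': 4, 'b': 7, 'p': 5, 'z': 8}
del 'b' → {'c': 4, 'p': 5, 'z': 8}
counts['j'] = counts['p']+5 = 10 → {'c': 4, 'p': 5, 'z': 8, 'j': 10}
counts['j'] = 10+3 = 13 → {'c': 4, 'p': 5, 'z': 8, 'j': 13}
counts['j']*counts['p'] = 13*5 = 65

65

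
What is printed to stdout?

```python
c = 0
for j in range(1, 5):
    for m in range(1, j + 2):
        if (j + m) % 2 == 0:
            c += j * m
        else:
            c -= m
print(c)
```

20

j=1,m=1: even sum, c = 0+1 = 1
j=1,m=2: odd sum, c = 1-2 = -1
j=2,m=1: odd sum, c = (-1)-1 = -2
j=2,m=2: even sum, c = (-2)+4 = 2
j=2,m=3: odd sum, c = 2-3 = -1
j=3,m=1: even sum, c = (-1)+3 = 2
j=3,m=2: odd sum, c = 2-2 = 0
j=3,m=3: even sum, c = 0+9 = 9
j=3,m=4: odd sum, c = 9-4 = 5
j=4,m=1: odd sum, c = 5-1 = 4
j=4,m=2: even sum, c = 4+8 = 12
j=4,m=3: odd sum, c = 12-3 = 9
j=4,m=4: even sum, c = 9+16 = 25
j=4,m=5: odd sum, c = 25-5 = 20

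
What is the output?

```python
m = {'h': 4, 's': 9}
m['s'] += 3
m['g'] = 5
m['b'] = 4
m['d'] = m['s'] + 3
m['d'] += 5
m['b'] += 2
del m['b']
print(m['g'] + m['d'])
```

25

m['s'] = 9+3 = 12 → {'h': 4, 's': 12}
m['g'] = 5 → {'h': 4, 's': 12, 'g': 5}
m['b'] = 4 → {'h': 4, 's': 12, 'g': 5, 'b': 4}
m['d'] = m['s']+3 = 15 → {'h': 4, 's': 12, 'g': 5, 'b': 4, 'd': 15}
m['d'] = 15+5 = 20 → {'h': 4, 's': 12, 'g': 5, 'b': 4, 'd': 20}
m['b'] = 4+2 = 6 → {'h': 4, 's': 12, 'g': 5, 'b': 6, 'd': 20}
del 'b' → {'h': 4, 's': 12, 'g': 5, 'd': 20}
m['g']+m['d'] = 5+20 = 25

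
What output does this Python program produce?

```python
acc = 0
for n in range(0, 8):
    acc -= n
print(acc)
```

n=0: acc = 0-0 = 0
n=1: acc = 0-1 = -1
n=2: acc = (-1)-2 = -3
n=3: acc = (-3)-3 = -6
n=4: acc = (-6)-4 = -10
n=5: acc = (-10)-5 = -15
n=6: acc = (-15)-6 = -21
n=7: acc = (-21)-7 = -28

-28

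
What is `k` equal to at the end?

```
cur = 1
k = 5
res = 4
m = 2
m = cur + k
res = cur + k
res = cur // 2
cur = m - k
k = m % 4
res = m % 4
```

2

m = 1+5 = 6
res = 1+5 = 6
res = 1//2 = 0
cur = 6-5 = 1
k = 6%4 = 2
res = 6%4 = 2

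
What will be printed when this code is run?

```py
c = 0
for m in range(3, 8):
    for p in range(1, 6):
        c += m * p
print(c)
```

375

m=3,p=1: c = 0+3 = 3
m=3,p=2: c = 3+6 = 9
m=3,p=3: c = 9+9 = 18
m=3,p=4: c = 18+12 = 30
m=3,p=5: c = 30+15 = 45
m=4,p=1: c = 45+4 = 49
m=4,p=2: c = 49+8 = 57
m=4,p=3: c = 57+12 = 69
m=4,p=4: c = 69+16 = 85
m=4,p=5: c = 85+20 = 105
m=5,p=1: c = 105+5 = 110
m=5,p=2: c = 110+10 = 120
m=5,p=3: c = 120+15 = 135
m=5,p=4: c = 135+20 = 155
m=5,p=5: c = 155+25 = 180
m=6,p=1: c = 180+6 = 186
m=6,p=2: c = 186+12 = 198
m=6,p=3: c = 198+18 = 216
m=6,p=4: c = 216+24 = 240
m=6,p=5: c = 240+30 = 270
m=7,p=1: c = 270+7 = 277
m=7,p=2: c = 277+14 = 291
m=7,p=3: c = 291+21 = 312
m=7,p=4: c = 312+28 = 340
m=7,p=5: c = 340+35 = 375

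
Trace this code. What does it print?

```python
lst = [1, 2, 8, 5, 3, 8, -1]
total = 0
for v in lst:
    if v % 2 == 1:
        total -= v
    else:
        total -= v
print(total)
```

-26

v=1: odd, total = 0-1 = -1
v=2: not odd, total = (-1)-2 = -3
v=8: not odd, total = (-3)-8 = -11
v=5: odd, total = (-11)-5 = -16
v=3: odd, total = (-16)-3 = -19
v=8: not odd, total = (-19)-8 = -27
v=-1: odd, total = (-27)-(-1) = -26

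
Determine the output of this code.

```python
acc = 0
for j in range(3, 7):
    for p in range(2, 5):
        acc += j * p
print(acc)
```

162

j=3,p=2: acc = 0+6 = 6
j=3,p=3: acc = 6+9 = 15
j=3,p=4: acc = 15+12 = 27
j=4,p=2: acc = 27+8 = 35
j=4,p=3: acc = 35+12 = 47
j=4,p=4: acc = 47+16 = 63
j=5,p=2: acc = 63+10 = 73
j=5,p=3: acc = 73+15 = 88
j=5,p=4: acc = 88+20 = 108
j=6,p=2: acc = 108+12 = 120
j=6,p=3: acc = 120+18 = 138
j=6,p=4: acc = 138+24 = 162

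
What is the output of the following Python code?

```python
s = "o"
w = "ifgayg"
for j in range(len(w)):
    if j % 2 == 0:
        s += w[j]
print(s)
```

oigy

j=0: add 'i' → 'oi'
j=1: skip
j=2: add 'g' → 'oig'
j=3: skip
j=4: add 'y' → 'oigy'
j=5: skip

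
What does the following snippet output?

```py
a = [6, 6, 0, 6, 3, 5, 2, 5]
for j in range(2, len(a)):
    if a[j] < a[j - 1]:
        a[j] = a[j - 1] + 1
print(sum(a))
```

69

j=2: 0<6, a[2] = 6+1 = 7 → [6, 6, 7, 6, 3, 5, 2, 5]
j=3: 6<7, a[3] = 7+1 = 8 → [6, 6, 7, 8, 3, 5, 2, 5]
j=4: 3<8, a[4] = 8+1 = 9 → [6, 6, 7, 8, 9, 5, 2, 5]
j=5: 5<9, a[5] = 9+1 = 10 → [6, 6, 7, 8, 9, 10, 2, 5]
j=6: 2<10, a[6] = 10+1 = 11 → [6, 6, 7, 8, 9, 10, 11, 5]
j=7: 5<11, a[7] = 11+1 = 12 → [6, 6, 7, 8, 9, 10, 11, 12]
sum = 69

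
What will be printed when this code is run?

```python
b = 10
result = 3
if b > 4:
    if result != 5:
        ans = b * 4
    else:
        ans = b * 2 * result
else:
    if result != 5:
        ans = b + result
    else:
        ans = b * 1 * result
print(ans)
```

b=10, result=3
b > 4 is True; result != 5 is True
→ ans = b * 4 = 40

40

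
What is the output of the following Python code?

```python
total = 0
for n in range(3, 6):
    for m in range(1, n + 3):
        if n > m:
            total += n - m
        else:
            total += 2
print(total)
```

n=3,m=1: 3>1, total = 0+2 = 2
n=3,m=2: 3>2, total = 2+1 = 3
n=3,m=3: not 3>3, total = 3+2 = 5
n=3,m=4: not 3>4, total = 5+2 = 7
n=3,m=5: not 3>5, total = 7+2 = 9
n=4,m=1: 4>1, total = 9+3 = 12
n=4,m=2: 4>2, total = 12+2 = 14
n=4,m=3: 4>3, total = 14+1 = 15
n=4,m=4: not 4>4, total = 15+2 = 17
n=4,m=5: not 4>5, total = 17+2 = 19
n=4,m=6: not 4>6, total = 19+2 = 21
n=5,m=1: 5>1, total = 21+4 = 25
n=5,m=2: 5>2, total = 25+3 = 28
n=5,m=3: 5>3, total = 28+2 = 30
n=5,m=4: 5>4, total = 30+1 = 31
n=5,m=5: not 5>5, total = 31+2 = 33
n=5,m=6: not 5>6, total = 33+2 = 35
n=5,m=7: not 5>7, total = 35+2 = 37

37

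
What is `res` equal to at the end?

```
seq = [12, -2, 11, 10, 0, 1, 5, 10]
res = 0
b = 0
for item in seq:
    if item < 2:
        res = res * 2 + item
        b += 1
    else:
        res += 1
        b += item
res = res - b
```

item=12: not <2, res = 0+1 = 1; b=12
item=-2: <2, res = 1*2+(-2) = 0; b=13
item=11: not <2, res = 0+1 = 1; b=24
item=10: not <2, res = 1+1 = 2; b=34
item=0: <2, res = 2*2+0 = 4; b=35
item=1: <2, res = 4*2+1 = 9; b=36
item=5: not <2, res = 9+1 = 10; b=41
item=10: not <2, res = 10+1 = 11; b=51
res-b = 11-51 = -40

-40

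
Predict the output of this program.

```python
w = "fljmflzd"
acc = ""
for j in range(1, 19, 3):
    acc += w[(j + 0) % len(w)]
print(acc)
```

lfdjlf

j=1: add w[1]='l' → 'l'
j=4: add w[4]='f' → 'lf'
j=7: add w[7]='d' → 'lfd'
j=10: add w[2]='j' → 'lfdj'
j=13: add w[5]='l' → 'lfdjl'
j=16: add w[0]='f' → 'lfdjlf'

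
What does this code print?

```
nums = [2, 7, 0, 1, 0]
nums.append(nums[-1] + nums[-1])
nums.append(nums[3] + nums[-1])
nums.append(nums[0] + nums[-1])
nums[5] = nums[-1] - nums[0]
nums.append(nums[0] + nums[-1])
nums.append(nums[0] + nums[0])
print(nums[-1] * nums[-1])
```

append nums[-1]+nums[-1] = 0+0 = 0 → [2, 7, 0, 1, 0, 0]
append nums[3]+nums[-1] = 1+0 = 1 → [2, 7, 0, 1, 0, 0, 1]
append nums[0]+nums[-1] = 2+1 = 3 → [2, 7, 0, 1, 0, 0, 1, 3]
nums[5] = nums[-1]-nums[0] = 3-2 = 1 → [2, 7, 0, 1, 0, 1, 1, 3]
append nums[0]+nums[-1] = 2+3 = 5 → [2, 7, 0, 1, 0, 1, 1, 3, 5]
append nums[0]+nums[0] = 2+2 = 4 → [2, 7, 0, 1, 0, 1, 1, 3, 5, 4]
nums[-1]*nums[-1] = 4*4 = 16

16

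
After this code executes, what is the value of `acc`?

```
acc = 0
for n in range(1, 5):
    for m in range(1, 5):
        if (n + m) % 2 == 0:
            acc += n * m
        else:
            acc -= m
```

n=1,m=1: even sum, acc = 0+1 = 1
n=1,m=2: odd sum, acc = 1-2 = -1
n=1,m=3: even sum, acc = (-1)+3 = 2
n=1,m=4: odd sum, acc = 2-4 = -2
n=2,m=1: odd sum, acc = (-2)-1 = -3
n=2,m=2: even sum, acc = (-3)+4 = 1
n=2,m=3: odd sum, acc = 1-3 = -2
n=2,m=4: even sum, acc = (-2)+8 = 6
n=3,m=1: even sum, acc = 6+3 = 9
n=3,m=2: odd sum, acc = 9-2 = 7
n=3,m=3: even sum, acc = 7+9 = 16
n=3,m=4: odd sum, acc = 16-4 = 12
n=4,m=1: odd sum, acc = 12-1 = 11
n=4,m=2: even sum, acc = 11+8 = 19
n=4,m=3: odd sum, acc = 19-3 = 16
n=4,m=4: even sum, acc = 16+16 = 32

32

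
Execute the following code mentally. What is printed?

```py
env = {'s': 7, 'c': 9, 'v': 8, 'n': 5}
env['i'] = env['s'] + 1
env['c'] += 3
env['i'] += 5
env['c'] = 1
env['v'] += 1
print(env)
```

{'s': 7, 'c': 1, 'v': 9, 'n': 5, 'i': 13}

env['i'] = env['s']+1 = 8 → {'s': 7, 'c': 9, 'v': 8, 'n': 5, 'i': 8}
env['c'] = 9+3 = 12 → {'s': 7, 'c': 12, 'v': 8, 'n': 5, 'i': 8}
env['i'] = 8+5 = 13 → {'s': 7, 'c': 12, 'v': 8, 'n': 5, 'i': 13}
env['c'] = 1 → {'s': 7, 'c': 1, 'v': 8, 'n': 5, 'i': 13}
env['v'] = 8+1 = 9 → {'s': 7, 'c': 1, 'v': 9, 'n': 5, 'i': 13}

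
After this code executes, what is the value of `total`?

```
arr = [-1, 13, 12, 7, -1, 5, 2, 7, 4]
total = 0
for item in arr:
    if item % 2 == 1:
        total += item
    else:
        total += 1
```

33

item=-1: odd, total = 0+(-1) = -1
item=13: odd, total = (-1)+13 = 12
item=12: not odd, total = 12+1 = 13
item=7: odd, total = 13+7 = 20
item=-1: odd, total = 20+(-1) = 19
item=5: odd, total = 19+5 = 24
item=2: not odd, total = 24+1 = 25
item=7: odd, total = 25+7 = 32
item=4: not odd, total = 32+1 = 33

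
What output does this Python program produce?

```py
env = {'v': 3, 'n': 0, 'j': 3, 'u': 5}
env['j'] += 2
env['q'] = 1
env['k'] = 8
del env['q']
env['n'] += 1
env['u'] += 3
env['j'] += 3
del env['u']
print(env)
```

env['j'] = 3+2 = 5 → {'v': 3, 'n': 0, 'j': 5, 'u': 5}
env['q'] = 1 → {'v': 3, 'n': 0, 'j': 5, 'u': 5, 'q': 1}
env['k'] = 8 → {'v': 3, 'n': 0, 'j': 5, 'u': 5, 'q': 1, 'k': 8}
del 'q' → {'v': 3, 'n': 0, 'j': 5, 'u': 5, 'k': 8}
env['n'] = 0+1 = 1 → {'v': 3, 'n': 1, 'j': 5, 'u': 5, 'k': 8}
env['u'] = 5+3 = 8 → {'v': 3, 'n': 1, 'j': 5, 'u': 8, 'k': 8}
env['j'] = 5+3 = 8 → {'v': 3, 'n': 1, 'j': 8, 'u': 8, 'k': 8}
del 'u' → {'v': 3, 'n': 1, 'j': 8, 'k': 8}

{'v': 3, 'n': 1, 'j': 8, 'k': 8}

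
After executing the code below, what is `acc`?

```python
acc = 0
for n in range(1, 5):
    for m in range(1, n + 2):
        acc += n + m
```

n=1,m=1: acc = 0+2 = 2
n=1,m=2: acc = 2+3 = 5
n=2,m=1: acc = 5+3 = 8
n=2,m=2: acc = 8+4 = 12
n=2,m=3: acc = 12+5 = 17
n=3,m=1: acc = 17+4 = 21
n=3,m=2: acc = 21+5 = 26
n=3,m=3: acc = 26+6 = 32
n=3,m=4: acc = 32+7 = 39
n=4,m=1: acc = 39+5 = 44
n=4,m=2: acc = 44+6 = 50
n=4,m=3: acc = 50+7 = 57
n=4,m=4: acc = 57+8 = 65
n=4,m=5: acc = 65+9 = 74

74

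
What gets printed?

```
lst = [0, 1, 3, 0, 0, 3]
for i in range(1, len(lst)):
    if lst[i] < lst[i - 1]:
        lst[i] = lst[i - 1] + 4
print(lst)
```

i=1: 1>=0, unchanged → [0, 1, 3, 0, 0, 3]
i=2: 3>=1, unchanged → [0, 1, 3, 0, 0, 3]
i=3: 0<3, lst[3] = 3+4 = 7 → [0, 1, 3, 7, 0, 3]
i=4: 0<7, lst[4] = 7+4 = 11 → [0, 1, 3, 7, 11, 3]
i=5: 3<11, lst[5] = 11+4 = 15 → [0, 1, 3, 7, 11, 15]

[0, 1, 3, 7, 11, 15]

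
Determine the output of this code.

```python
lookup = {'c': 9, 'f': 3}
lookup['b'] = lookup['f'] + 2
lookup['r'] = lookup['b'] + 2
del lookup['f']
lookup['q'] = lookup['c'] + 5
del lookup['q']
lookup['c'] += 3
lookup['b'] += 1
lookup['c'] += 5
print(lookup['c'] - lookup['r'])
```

lookup['b'] = lookup['f']+2 = 5 → {'c': 9, 'f': 3, 'b': 5}
lookup['r'] = lookup['b']+2 = 7 → {'c': 9, 'f': 3, 'b': 5, 'r': 7}
del 'f' → {'c': 9, 'b': 5, 'r': 7}
lookup['q'] = lookup['c']+5 = 14 → {'c': 9, 'b': 5, 'r': 7, 'q': 14}
del 'q' → {'c': 9, 'b': 5, 'r': 7}
lookup['c'] = 9+3 = 12 → {'c': 12, 'b': 5, 'r': 7}
lookup['b'] = 5+1 = 6 → {'c': 12, 'b': 6, 'r': 7}
lookup['c'] = 12+5 = 17 → {'c': 17, 'b': 6, 'r': 7}
lookup['c']-lookup['r'] = 17-7 = 10

10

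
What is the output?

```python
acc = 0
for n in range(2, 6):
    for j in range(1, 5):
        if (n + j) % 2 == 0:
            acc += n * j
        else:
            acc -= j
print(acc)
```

48

n=2,j=1: odd sum, acc = 0-1 = -1
n=2,j=2: even sum, acc = (-1)+4 = 3
n=2,j=3: odd sum, acc = 3-3 = 0
n=2,j=4: even sum, acc = 0+8 = 8
n=3,j=1: even sum, acc = 8+3 = 11
n=3,j=2: odd sum, acc = 11-2 = 9
n=3,j=3: even sum, acc = 9+9 = 18
n=3,j=4: odd sum, acc = 18-4 = 14
n=4,j=1: odd sum, acc = 14-1 = 13
n=4,j=2: even sum, acc = 13+8 = 21
n=4,j=3: odd sum, acc = 21-3 = 18
n=4,j=4: even sum, acc = 18+16 = 34
n=5,j=1: even sum, acc = 34+5 = 39
n=5,j=2: odd sum, acc = 39-2 = 37
n=5,j=3: even sum, acc = 37+15 = 52
n=5,j=4: odd sum, acc = 52-4 = 48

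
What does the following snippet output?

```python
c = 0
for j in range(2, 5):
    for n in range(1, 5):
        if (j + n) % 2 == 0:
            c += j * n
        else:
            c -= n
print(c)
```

j=2,n=1: odd sum, c = 0-1 = -1
j=2,n=2: even sum, c = (-1)+4 = 3
j=2,n=3: odd sum, c = 3-3 = 0
j=2,n=4: even sum, c = 0+8 = 8
j=3,n=1: even sum, c = 8+3 = 11
j=3,n=2: odd sum, c = 11-2 = 9
j=3,n=3: even sum, c = 9+9 = 18
j=3,n=4: odd sum, c = 18-4 = 14
j=4,n=1: odd sum, c = 14-1 = 13
j=4,n=2: even sum, c = 13+8 = 21
j=4,n=3: odd sum, c = 21-3 = 18
j=4,n=4: even sum, c = 18+16 = 34

34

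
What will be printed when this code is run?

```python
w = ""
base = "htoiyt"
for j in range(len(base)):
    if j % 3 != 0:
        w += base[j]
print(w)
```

j=0: skip
j=1: add 't' → 't'
j=2: add 'o' → 'to'
j=3: skip
j=4: add 'y' → 'toy'
j=5: add 't' → 'toyt'

toyt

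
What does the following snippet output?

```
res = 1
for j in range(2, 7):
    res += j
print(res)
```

21

j=2: res = 1+2 = 3
j=3: res = 3+3 = 6
j=4: res = 6+4 = 10
j=5: res = 10+5 = 15
j=6: res = 15+6 = 21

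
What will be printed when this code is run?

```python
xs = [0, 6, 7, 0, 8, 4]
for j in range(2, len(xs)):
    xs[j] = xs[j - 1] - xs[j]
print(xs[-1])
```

-13

j=2: xs[2] = 6-7 = -1 → [0, 6, -1, 0, 8, 4]
j=3: xs[3] = (-1)-0 = -1 → [0, 6, -1, -1, 8, 4]
j=4: xs[4] = (-1)-8 = -9 → [0, 6, -1, -1, -9, 4]
j=5: xs[5] = (-9)-4 = -13 → [0, 6, -1, -1, -9, -13]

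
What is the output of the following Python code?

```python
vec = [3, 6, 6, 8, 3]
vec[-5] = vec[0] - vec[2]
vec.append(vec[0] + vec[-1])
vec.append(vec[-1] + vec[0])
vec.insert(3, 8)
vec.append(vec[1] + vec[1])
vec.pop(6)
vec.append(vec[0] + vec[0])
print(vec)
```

vec[-5] = vec[0]-vec[2] = 3-6 = -3 → [-3, 6, 6, 8, 3]
append vec[0]+vec[-1] = (-3)+3 = 0 → [-3, 6, 6, 8, 3, 0]
append vec[-1]+vec[0] = 0+(-3) = -3 → [-3, 6, 6, 8, 3, 0, -3]
insert 8 at 3 → [-3, 6, 6, 8, 8, 3, 0, -3]
append vec[1]+vec[1] = 6+6 = 12 → [-3, 6, 6, 8, 8, 3, 0, -3, 12]
pop(6) removes 0 → [-3, 6, 6, 8, 8, 3, -3, 12]
append vec[0]+vec[0] = (-3)+(-3) = -6 → [-3, 6, 6, 8, 8, 3, -3, 12, -6]

[-3, 6, 6, 8, 8, 3, -3, 12, -6]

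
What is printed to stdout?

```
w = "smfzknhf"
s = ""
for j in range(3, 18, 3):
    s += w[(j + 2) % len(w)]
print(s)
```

nszhm

j=3: add w[5]='n' → 'n'
j=6: add w[0]='s' → 'ns'
j=9: add w[3]='z' → 'nsz'
j=12: add w[6]='h' → 'nszh'
j=15: add w[1]='m' → 'nszhm'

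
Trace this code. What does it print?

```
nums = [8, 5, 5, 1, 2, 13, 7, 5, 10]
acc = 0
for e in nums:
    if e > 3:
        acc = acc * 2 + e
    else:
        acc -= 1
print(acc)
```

e=8: >3, acc = 0*2+8 = 8
e=5: >3, acc = 8*2+5 = 21
e=5: >3, acc = 21*2+5 = 47
e=1: not >3, acc = 47-1 = 46
e=2: not >3, acc = 46-1 = 45
e=13: >3, acc = 45*2+13 = 103
e=7: >3, acc = 103*2+7 = 213
e=5: >3, acc = 213*2+5 = 431
e=10: >3, acc = 431*2+10 = 872

872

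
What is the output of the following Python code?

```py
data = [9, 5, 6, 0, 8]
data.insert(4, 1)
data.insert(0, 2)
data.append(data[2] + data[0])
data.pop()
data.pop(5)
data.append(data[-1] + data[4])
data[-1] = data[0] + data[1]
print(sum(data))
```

insert 1 at 4 → [9, 5, 6, 0, 1, 8]
insert 2 at 0 → [2, 9, 5, 6, 0, 1, 8]
append data[2]+data[0] = 5+2 = 7 → [2, 9, 5, 6, 0, 1, 8, 7]
pop() removes 7 → [2, 9, 5, 6, 0, 1, 8]
pop(5) removes 1 → [2, 9, 5, 6, 0, 8]
append data[-1]+data[4] = 8+0 = 8 → [2, 9, 5, 6, 0, 8, 8]
data[-1] = data[0]+data[1] = 2+9 = 11 → [2, 9, 5, 6, 0, 8, 11]
sum = 41

41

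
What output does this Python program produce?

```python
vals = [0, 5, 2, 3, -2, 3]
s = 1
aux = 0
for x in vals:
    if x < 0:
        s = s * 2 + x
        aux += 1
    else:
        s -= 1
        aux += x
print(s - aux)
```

-23

x=0: not <0, s = 1-1 = 0; aux=0
x=5: not <0, s = 0-1 = -1; aux=5
x=2: not <0, s = (-1)-1 = -2; aux=7
x=3: not <0, s = (-2)-1 = -3; aux=10
x=-2: <0, s = (-3)*2+(-2) = -8; aux=11
x=3: not <0, s = (-8)-1 = -9; aux=14
s-aux = (-9)-14 = -23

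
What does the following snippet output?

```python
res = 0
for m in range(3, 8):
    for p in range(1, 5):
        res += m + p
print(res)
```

150

m=3,p=1: res = 0+4 = 4
m=3,p=2: res = 4+5 = 9
m=3,p=3: res = 9+6 = 15
m=3,p=4: res = 15+7 = 22
m=4,p=1: res = 22+5 = 27
m=4,p=2: res = 27+6 = 33
m=4,p=3: res = 33+7 = 40
m=4,p=4: res = 40+8 = 48
m=5,p=1: res = 48+6 = 54
m=5,p=2: res = 54+7 = 61
m=5,p=3: res = 61+8 = 69
m=5,p=4: res = 69+9 = 78
m=6,p=1: res = 78+7 = 85
m=6,p=2: res = 85+8 = 93
m=6,p=3: res = 93+9 = 102
m=6,p=4: res = 102+10 = 112
m=7,p=1: res = 112+8 = 120
m=7,p=2: res = 120+9 = 129
m=7,p=3: res = 129+10 = 139
m=7,p=4: res = 139+11 = 150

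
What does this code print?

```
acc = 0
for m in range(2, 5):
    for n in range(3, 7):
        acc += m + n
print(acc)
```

90

m=2,n=3: acc = 0+5 = 5
m=2,n=4: acc = 5+6 = 11
m=2,n=5: acc = 11+7 = 18
m=2,n=6: acc = 18+8 = 26
m=3,n=3: acc = 26+6 = 32
m=3,n=4: acc = 32+7 = 39
m=3,n=5: acc = 39+8 = 47
m=3,n=6: acc = 47+9 = 56
m=4,n=3: acc = 56+7 = 63
m=4,n=4: acc = 63+8 = 71
m=4,n=5: acc = 71+9 = 80
m=4,n=6: acc = 80+10 = 90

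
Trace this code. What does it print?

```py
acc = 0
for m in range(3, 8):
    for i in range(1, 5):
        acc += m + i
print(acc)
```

m=3,i=1: acc = 0+4 = 4
m=3,i=2: acc = 4+5 = 9
m=3,i=3: acc = 9+6 = 15
m=3,i=4: acc = 15+7 = 22
m=4,i=1: acc = 22+5 = 27
m=4,i=2: acc = 27+6 = 33
m=4,i=3: acc = 33+7 = 40
m=4,i=4: acc = 40+8 = 48
m=5,i=1: acc = 48+6 = 54
m=5,i=2: acc = 54+7 = 61
m=5,i=3: acc = 61+8 = 69
m=5,i=4: acc = 69+9 = 78
m=6,i=1: acc = 78+7 = 85
m=6,i=2: acc = 85+8 = 93
m=6,i=3: acc = 93+9 = 102
m=6,i=4: acc = 102+10 = 112
m=7,i=1: acc = 112+8 = 120
m=7,i=2: acc = 120+9 = 129
m=7,i=3: acc = 129+10 = 139
m=7,i=4: acc = 139+11 = 150

150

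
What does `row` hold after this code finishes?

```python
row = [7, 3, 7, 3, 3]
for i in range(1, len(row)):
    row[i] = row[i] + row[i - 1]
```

i=1: row[1] = 3+7 = 10 → [7, 10, 7, 3, 3]
i=2: row[2] = 7+10 = 17 → [7, 10, 17, 3, 3]
i=3: row[3] = 3+17 = 20 → [7, 10, 17, 20, 3]
i=4: row[4] = 3+20 = 23 → [7, 10, 17, 20, 23]

[7, 10, 17, 20, 23]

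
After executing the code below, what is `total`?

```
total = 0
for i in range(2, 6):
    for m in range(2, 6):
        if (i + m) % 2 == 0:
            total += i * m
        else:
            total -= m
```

i=2,m=2: even sum, total = 0+4 = 4
i=2,m=3: odd sum, total = 4-3 = 1
i=2,m=4: even sum, total = 1+8 = 9
i=2,m=5: odd sum, total = 9-5 = 4
i=3,m=2: odd sum, total = 4-2 = 2
i=3,m=3: even sum, total = 2+9 = 11
i=3,m=4: odd sum, total = 11-4 = 7
i=3,m=5: even sum, total = 7+15 = 22
i=4,m=2: even sum, total = 22+8 = 30
i=4,m=3: odd sum, total = 30-3 = 27
i=4,m=4: even sum, total = 27+16 = 43
i=4,m=5: odd sum, total = 43-5 = 38
i=5,m=2: odd sum, total = 38-2 = 36
i=5,m=3: even sum, total = 36+15 = 51
i=5,m=4: odd sum, total = 51-4 = 47
i=5,m=5: even sum, total = 47+25 = 72

72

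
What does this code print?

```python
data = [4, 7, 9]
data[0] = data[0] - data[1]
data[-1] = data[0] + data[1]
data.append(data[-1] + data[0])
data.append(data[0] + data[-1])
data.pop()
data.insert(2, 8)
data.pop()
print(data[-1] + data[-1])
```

data[0] = data[0]-data[1] = 4-7 = -3 → [-3, 7, 9]
data[-1] = data[0]+data[1] = (-3)+7 = 4 → [-3, 7, 4]
append data[-1]+data[0] = 4+(-3) = 1 → [-3, 7, 4, 1]
append data[0]+data[-1] = (-3)+1 = -2 → [-3, 7, 4, 1, -2]
pop() removes -2 → [-3, 7, 4, 1]
insert 8 at 2 → [-3, 7, 8, 4, 1]
pop() removes 1 → [-3, 7, 8, 4]
data[-1]+data[-1] = 4+4 = 8

8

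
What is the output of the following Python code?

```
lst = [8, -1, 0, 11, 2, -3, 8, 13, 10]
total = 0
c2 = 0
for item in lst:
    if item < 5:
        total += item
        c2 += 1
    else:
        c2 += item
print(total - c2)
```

-56

item=8: not <5; c2=8
item=-1: <5, total = 0+(-1) = -1; c2=9
item=0: <5, total = (-1)+0 = -1; c2=10
item=11: not <5; c2=21
item=2: <5, total = (-1)+2 = 1; c2=22
item=-3: <5, total = 1+(-3) = -2; c2=23
item=8: not <5; c2=31
item=13: not <5; c2=44
item=10: not <5; c2=54
total-c2 = (-2)-54 = -56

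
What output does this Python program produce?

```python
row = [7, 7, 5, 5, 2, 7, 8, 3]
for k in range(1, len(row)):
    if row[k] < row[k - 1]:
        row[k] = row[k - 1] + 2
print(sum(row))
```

98

k=1: 7>=7, unchanged → [7, 7, 5, 5, 2, 7, 8, 3]
k=2: 5<7, row[2] = 7+2 = 9 → [7, 7, 9, 5, 2, 7, 8, 3]
k=3: 5<9, row[3] = 9+2 = 11 → [7, 7, 9, 11, 2, 7, 8, 3]
k=4: 2<11, row[4] = 11+2 = 13 → [7, 7, 9, 11, 13, 7, 8, 3]
k=5: 7<13, row[5] = 13+2 = 15 → [7, 7, 9, 11, 13, 15, 8, 3]
k=6: 8<15, row[6] = 15+2 = 17 → [7, 7, 9, 11, 13, 15, 17, 3]
k=7: 3<17, row[7] = 17+2 = 19 → [7, 7, 9, 11, 13, 15, 17, 19]
sum = 98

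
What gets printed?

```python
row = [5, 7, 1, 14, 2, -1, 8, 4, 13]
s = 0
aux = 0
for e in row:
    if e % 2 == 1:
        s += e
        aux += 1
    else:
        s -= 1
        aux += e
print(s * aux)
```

e=5: odd, s = 0+5 = 5; aux=1
e=7: odd, s = 5+7 = 12; aux=2
e=1: odd, s = 12+1 = 13; aux=3
e=14: not odd, s = 13-1 = 12; aux=17
e=2: not odd, s = 12-1 = 11; aux=19
e=-1: odd, s = 11+(-1) = 10; aux=20
e=8: not odd, s = 10-1 = 9; aux=28
e=4: not odd, s = 9-1 = 8; aux=32
e=13: odd, s = 8+13 = 21; aux=33
s*aux = 21*33 = 693

693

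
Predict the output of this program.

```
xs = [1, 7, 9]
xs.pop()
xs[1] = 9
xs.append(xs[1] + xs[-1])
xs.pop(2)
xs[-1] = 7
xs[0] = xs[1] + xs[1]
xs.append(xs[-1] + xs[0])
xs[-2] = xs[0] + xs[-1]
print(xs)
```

[14, 35, 21]

pop() removes 9 → [1, 7]
xs[1] = 9 → [1, 9]
append xs[1]+xs[-1] = 9+9 = 18 → [1, 9, 18]
pop(2) removes 18 → [1, 9]
xs[-1] = 7 → [1, 7]
xs[0] = xs[1]+xs[1] = 7+7 = 14 → [14, 7]
append xs[-1]+xs[0] = 7+14 = 21 → [14, 7, 21]
xs[-2] = xs[0]+xs[-1] = 14+21 = 35 → [14, 35, 21]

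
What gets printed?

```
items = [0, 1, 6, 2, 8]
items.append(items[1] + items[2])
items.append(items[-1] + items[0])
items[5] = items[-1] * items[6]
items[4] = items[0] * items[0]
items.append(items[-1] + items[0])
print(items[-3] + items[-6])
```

55

append items[1]+items[2] = 1+6 = 7 → [0, 1, 6, 2, 8, 7]
append items[-1]+items[0] = 7+0 = 7 → [0, 1, 6, 2, 8, 7, 7]
items[5] = items[-1]*items[6] = 7*7 = 49 → [0, 1, 6, 2, 8, 49, 7]
items[4] = items[0]*items[0] = 0*0 = 0 → [0, 1, 6, 2, 0, 49, 7]
append items[-1]+items[0] = 7+0 = 7 → [0, 1, 6, 2, 0, 49, 7, 7]
items[-3]+items[-6] = 49+6 = 55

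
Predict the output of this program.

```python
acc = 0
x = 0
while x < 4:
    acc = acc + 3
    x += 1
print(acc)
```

12

x=0: acc = 0+3 = 3
x=1: acc = 3+3 = 6
x=2: acc = 6+3 = 9
x=3: acc = 9+3 = 12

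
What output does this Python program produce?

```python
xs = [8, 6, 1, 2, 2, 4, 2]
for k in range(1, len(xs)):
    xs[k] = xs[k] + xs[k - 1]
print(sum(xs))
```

121

k=1: xs[1] = 6+8 = 14 → [8, 14, 1, 2, 2, 4, 2]
k=2: xs[2] = 1+14 = 15 → [8, 14, 15, 2, 2, 4, 2]
k=3: xs[3] = 2+15 = 17 → [8, 14, 15, 17, 2, 4, 2]
k=4: xs[4] = 2+17 = 19 → [8, 14, 15, 17, 19, 4, 2]
k=5: xs[5] = 4+19 = 23 → [8, 14, 15, 17, 19, 23, 2]
k=6: xs[6] = 2+23 = 25 → [8, 14, 15, 17, 19, 23, 25]
sum = 121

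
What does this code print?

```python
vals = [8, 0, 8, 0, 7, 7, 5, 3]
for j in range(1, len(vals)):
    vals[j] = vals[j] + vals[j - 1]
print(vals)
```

j=1: vals[1] = 0+8 = 8 → [8, 8, 8, 0, 7, 7, 5, 3]
j=2: vals[2] = 8+8 = 16 → [8, 8, 16, 0, 7, 7, 5, 3]
j=3: vals[3] = 0+16 = 16 → [8, 8, 16, 16, 7, 7, 5, 3]
j=4: vals[4] = 7+16 = 23 → [8, 8, 16, 16, 23, 7, 5, 3]
j=5: vals[5] = 7+23 = 30 → [8, 8, 16, 16, 23, 30, 5, 3]
j=6: vals[6] = 5+30 = 35 → [8, 8, 16, 16, 23, 30, 35, 3]
j=7: vals[7] = 3+35 = 38 → [8, 8, 16, 16, 23, 30, 35, 38]

[8, 8, 16, 16, 23, 30, 35, 38]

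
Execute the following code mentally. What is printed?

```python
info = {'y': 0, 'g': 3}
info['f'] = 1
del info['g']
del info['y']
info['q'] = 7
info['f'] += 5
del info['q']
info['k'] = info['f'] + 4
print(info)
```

info['f'] = 1 → {'y': 0, 'g': 3, 'f': 1}
del 'g' → {'y': 0, 'f': 1}
del 'y' → {'f': 1}
info['q'] = 7 → {'f': 1, 'q': 7}
info['f'] = 1+5 = 6 → {'f': 6, 'q': 7}
del 'q' → {'f': 6}
info['k'] = info['f']+4 = 10 → {'f': 6, 'k': 10}

{'f': 6, 'k': 10}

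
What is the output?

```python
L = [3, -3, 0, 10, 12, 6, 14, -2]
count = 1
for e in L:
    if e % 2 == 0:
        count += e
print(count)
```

41

e=3: not even
e=-3: not even
e=0: even, count = 1+0 = 1
e=10: even, count = 1+10 = 11
e=12: even, count = 11+12 = 23
e=6: even, count = 23+6 = 29
e=14: even, count = 29+14 = 43
e=-2: even, count = 43+(-2) = 41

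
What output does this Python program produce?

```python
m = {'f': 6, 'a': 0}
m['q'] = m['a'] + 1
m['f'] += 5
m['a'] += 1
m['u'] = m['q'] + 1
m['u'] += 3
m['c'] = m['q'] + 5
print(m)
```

{'f': 11, 'a': 1, 'q': 1, 'u': 5, 'c': 6}

m['q'] = m['a']+1 = 1 → {'f': 6, 'a': 0, 'q': 1}
m['f'] = 6+5 = 11 → {'f': 11, 'a': 0, 'q': 1}
m['a'] = 0+1 = 1 → {'f': 11, 'a': 1, 'q': 1}
m['u'] = m['q']+1 = 2 → {'f': 11, 'a': 1, 'q': 1, 'u': 2}
m['u'] = 2+3 = 5 → {'f': 11, 'a': 1, 'q': 1, 'u': 5}
m['c'] = m['q']+5 = 6 → {'f': 11, 'a': 1, 'q': 1, 'u': 5, 'c': 6}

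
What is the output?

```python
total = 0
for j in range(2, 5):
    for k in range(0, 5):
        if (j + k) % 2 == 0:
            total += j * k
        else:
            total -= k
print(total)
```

j=2,k=0: even sum, total = 0+0 = 0
j=2,k=1: odd sum, total = 0-1 = -1
j=2,k=2: even sum, total = (-1)+4 = 3
j=2,k=3: odd sum, total = 3-3 = 0
j=2,k=4: even sum, total = 0+8 = 8
j=3,k=0: odd sum, total = 8-0 = 8
j=3,k=1: even sum, total = 8+3 = 11
j=3,k=2: odd sum, total = 11-2 = 9
j=3,k=3: even sum, total = 9+9 = 18
j=3,k=4: odd sum, total = 18-4 = 14
j=4,k=0: even sum, total = 14+0 = 14
j=4,k=1: odd sum, total = 14-1 = 13
j=4,k=2: even sum, total = 13+8 = 21
j=4,k=3: odd sum, total = 21-3 = 18
j=4,k=4: even sum, total = 18+16 = 34

34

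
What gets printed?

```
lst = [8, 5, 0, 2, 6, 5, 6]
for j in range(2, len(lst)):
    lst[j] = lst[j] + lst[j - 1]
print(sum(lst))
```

j=2: lst[2] = 0+5 = 5 → [8, 5, 5, 2, 6, 5, 6]
j=3: lst[3] = 2+5 = 7 → [8, 5, 5, 7, 6, 5, 6]
j=4: lst[4] = 6+7 = 13 → [8, 5, 5, 7, 13, 5, 6]
j=5: lst[5] = 5+13 = 18 → [8, 5, 5, 7, 13, 18, 6]
j=6: lst[6] = 6+18 = 24 → [8, 5, 5, 7, 13, 18, 24]
sum = 80

80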